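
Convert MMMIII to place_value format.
Convert MMMIII (Roman numeral) → 1000 + 1000 + 1000 + 1 + 1 + 1 = 3003 (decimal)
Convert 3003 (decimal) → 3003 = 3×1000 + 3 → 3 thousands, 3 ones (place-value notation)
3 thousands, 3 ones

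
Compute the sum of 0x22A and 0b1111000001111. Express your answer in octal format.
Convert 0x22A (hexadecimal) → 2×256 + 2×16 + 10 = 554 (decimal)
Convert 0b1111000001111 (binary) → 4096 + 2048 + 1024 + 512 + 8 + 4 + 2 + 1 = 7695 (decimal)
Compute 554 + 7695 = 8249
Convert 8249 (decimal) → 8249 = 2×4096 + 7×8 + 1 → 0o20071 (octal)
0o20071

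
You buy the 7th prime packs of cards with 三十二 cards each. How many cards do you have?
Convert 三十二 (Chinese numeral) → 3×10 + 2 = 32 (decimal)
Convert the 7th prime (prime index) → 17 (decimal)
Compute 32 × 17 = 544
544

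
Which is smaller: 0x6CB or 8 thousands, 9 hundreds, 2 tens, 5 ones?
Convert 0x6CB (hexadecimal) → 6×256 + 12×16 + 11 = 1739 (decimal)
Convert 8 thousands, 9 hundreds, 2 tens, 5 ones (place-value notation) → 8×1000 + 9×100 + 2×10 + 5 = 8925 (decimal)
Compare 1739 vs 8925: smaller = 1739
1739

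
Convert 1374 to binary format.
Convert 1374 (decimal) → 1374 = 1024 + 256 + 64 + 16 + 8 + 4 + 2 → 0b10101011110 (binary)
0b10101011110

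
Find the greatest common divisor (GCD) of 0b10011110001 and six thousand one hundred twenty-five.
Convert 0b10011110001 (binary) → 1024 + 128 + 64 + 32 + 16 + 1 = 1265 (decimal)
Convert six thousand one hundred twenty-five (English words) → 6×1000 + 1×100 + 25 = 6125 (decimal)
Compute gcd(1265, 6125) = 5
5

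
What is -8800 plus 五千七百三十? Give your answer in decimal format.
Convert 五千七百三十 (Chinese numeral) → 5×1000 + 7×100 + 3×10 = 5730 (decimal)
Compute -8800 + 5730 = -3070
-3070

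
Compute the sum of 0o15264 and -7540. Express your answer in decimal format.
Convert 0o15264 (octal) → 1×4096 + 5×512 + 2×64 + 6×8 + 4 = 6836 (decimal)
Compute 6836 + -7540 = -704
-704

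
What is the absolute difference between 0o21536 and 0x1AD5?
Convert 0o21536 (octal) → 2×4096 + 1×512 + 5×64 + 3×8 + 6 = 9054 (decimal)
Convert 0x1AD5 (hexadecimal) → 1×4096 + 10×256 + 13×16 + 5 = 6869 (decimal)
Compute |9054 - 6869| = 2185
2185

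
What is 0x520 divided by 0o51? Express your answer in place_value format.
Convert 0x520 (hexadecimal) → 5×256 + 2×16 = 1312 (decimal)
Convert 0o51 (octal) → 5×8 + 1 = 41 (decimal)
Compute 1312 ÷ 41 = 32
Convert 32 (decimal) → 32 = 3×10 + 2 → 3 tens, 2 ones (place-value notation)
3 tens, 2 ones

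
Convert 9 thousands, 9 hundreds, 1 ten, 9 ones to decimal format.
Convert 9 thousands, 9 hundreds, 1 ten, 9 ones (place-value notation) → 9×1000 + 9×100 + 1×10 + 9 = 9919 (decimal)
9919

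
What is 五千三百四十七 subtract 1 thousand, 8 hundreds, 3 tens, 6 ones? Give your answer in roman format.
Convert 五千三百四十七 (Chinese numeral) → 5×1000 + 3×100 + 4×10 + 7 = 5347 (decimal)
Convert 1 thousand, 8 hundreds, 3 tens, 6 ones (place-value notation) → 1×1000 + 8×100 + 3×10 + 6 = 1836 (decimal)
Compute 5347 - 1836 = 3511
Convert 3511 (decimal) → 3511 = 1000 + 1000 + 1000 + 500 + 10 + 1 → MMMDXI (Roman numeral)
MMMDXI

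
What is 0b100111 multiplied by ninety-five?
Convert 0b100111 (binary) → 32 + 4 + 2 + 1 = 39 (decimal)
Convert ninety-five (English words) → 95 (decimal)
Compute 39 × 95 = 3705
3705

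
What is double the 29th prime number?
The 29th prime number = 109
Compute 109 × 2 = 218
218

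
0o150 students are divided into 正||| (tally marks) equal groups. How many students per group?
Convert 0o150 (octal) → 1×64 + 5×8 = 104 (decimal)
Convert 正||| (tally marks) → 5 + 3 = 8 (decimal)
Compute 104 ÷ 8 = 13
13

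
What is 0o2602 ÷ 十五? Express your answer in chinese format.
Convert 0o2602 (octal) → 2×512 + 6×64 + 2 = 1410 (decimal)
Convert 十五 (Chinese numeral) → 1×10 + 5 = 15 (decimal)
Compute 1410 ÷ 15 = 94
Convert 94 (decimal) → 94 = 9×10 + 4 → 九十四 (Chinese numeral)
九十四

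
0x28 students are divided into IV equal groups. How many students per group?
Convert 0x28 (hexadecimal) → 2×16 + 8 = 40 (decimal)
Convert IV (Roman numeral) → 4 (decimal)
Compute 40 ÷ 4 = 10
10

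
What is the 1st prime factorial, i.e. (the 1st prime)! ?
Convert the 1st prime (prime index) → 2 (decimal)
Compute 2! = 2
2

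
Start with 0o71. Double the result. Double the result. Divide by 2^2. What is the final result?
Convert 0o71 (octal) → 7×8 + 1 = 57 (decimal)
Start: 57
57 × 2 = 114
114 × 2 = 228
Convert 2^2 (power) → 4 (decimal)
228 ÷ 4 = 57
57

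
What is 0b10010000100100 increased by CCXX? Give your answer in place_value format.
Convert 0b10010000100100 (binary) → 8192 + 1024 + 32 + 4 = 9252 (decimal)
Convert CCXX (Roman numeral) → 100 + 100 + 10 + 10 = 220 (decimal)
Compute 9252 + 220 = 9472
Convert 9472 (decimal) → 9472 = 9×1000 + 4×100 + 7×10 + 2 → 9 thousands, 4 hundreds, 7 tens, 2 ones (place-value notation)
9 thousands, 4 hundreds, 7 tens, 2 ones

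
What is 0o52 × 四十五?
Convert 0o52 (octal) → 5×8 + 2 = 42 (decimal)
Convert 四十五 (Chinese numeral) → 4×10 + 5 = 45 (decimal)
Compute 42 × 45 = 1890
1890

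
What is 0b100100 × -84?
Convert 0b100100 (binary) → 32 + 4 = 36 (decimal)
Compute 36 × -84 = -3024
-3024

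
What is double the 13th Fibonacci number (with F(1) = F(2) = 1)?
The 13th Fibonacci number (with F(1) = F(2) = 1): 1, 1, 2, 3, 5, 8, 13, 21, 34, 55, 89, 144, 233 → 233
Compute 233 × 2 = 466
466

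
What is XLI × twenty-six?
Convert XLI (Roman numeral) → 40 + 1 = 41 (decimal)
Convert twenty-six (English words) → 26 (decimal)
Compute 41 × 26 = 1066
1066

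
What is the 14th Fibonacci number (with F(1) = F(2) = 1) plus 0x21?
The 14th Fibonacci number (with F(1) = F(2) = 1): 1, 1, 2, 3, 5, 8, 13, 21, 34, 55, 89, 144, 233, 377 → 377
Convert 0x21 (hexadecimal) → 2×16 + 1 = 33 (decimal)
Compute 377 + 33 = 410
410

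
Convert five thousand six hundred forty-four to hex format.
Convert five thousand six hundred forty-four (English words) → 5×1000 + 6×100 + 44 = 5644 (decimal)
Convert 5644 (decimal) → 5644 = 1×4096 + 6×256 + 12 → 0x160C (hexadecimal)
0x160C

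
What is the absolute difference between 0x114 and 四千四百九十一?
Convert 0x114 (hexadecimal) → 1×256 + 1×16 + 4 = 276 (decimal)
Convert 四千四百九十一 (Chinese numeral) → 4×1000 + 4×100 + 9×10 + 1 = 4491 (decimal)
Compute |276 - 4491| = 4215
4215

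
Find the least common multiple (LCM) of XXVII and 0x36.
Convert XXVII (Roman numeral) → 10 + 10 + 5 + 1 + 1 = 27 (decimal)
Convert 0x36 (hexadecimal) → 3×16 + 6 = 54 (decimal)
Compute lcm(27, 54) = 54
54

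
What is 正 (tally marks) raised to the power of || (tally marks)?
Convert 正 (tally marks) → 5 (decimal)
Convert || (tally marks) → 2 (decimal)
Compute 5 ^ 2 = 25
25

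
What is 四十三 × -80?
Convert 四十三 (Chinese numeral) → 4×10 + 3 = 43 (decimal)
Compute 43 × -80 = -3440
-3440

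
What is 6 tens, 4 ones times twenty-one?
Convert 6 tens, 4 ones (place-value notation) → 6×10 + 4 = 64 (decimal)
Convert twenty-one (English words) → 21 (decimal)
Compute 64 × 21 = 1344
1344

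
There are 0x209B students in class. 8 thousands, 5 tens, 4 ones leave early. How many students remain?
Convert 0x209B (hexadecimal) → 2×4096 + 9×16 + 11 = 8347 (decimal)
Convert 8 thousands, 5 tens, 4 ones (place-value notation) → 8×1000 + 5×10 + 4 = 8054 (decimal)
Compute 8347 - 8054 = 293
293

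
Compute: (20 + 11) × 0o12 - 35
Convert 0o12 (octal) → 1×8 + 2 = 10 (decimal)
Expression in decimal: (20 + 11) × 10 - 35
Parentheses first: 20 + 11 = 31
Multiply: 31 × 10 = 310
Subtract: 310 - 35 = 275
275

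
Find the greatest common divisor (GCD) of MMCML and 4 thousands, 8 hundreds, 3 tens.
Convert MMCML (Roman numeral) → 1000 + 1000 + 900 + 50 = 2950 (decimal)
Convert 4 thousands, 8 hundreds, 3 tens (place-value notation) → 4×1000 + 8×100 + 3×10 = 4830 (decimal)
Compute gcd(2950, 4830) = 10
10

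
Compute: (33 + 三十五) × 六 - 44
Convert 三十五 (Chinese numeral) → 3×10 + 5 = 35 (decimal)
Convert 六 (Chinese numeral) → 6 (decimal)
Expression in decimal: (33 + 35) × 6 - 44
Parentheses first: 33 + 35 = 68
Multiply: 68 × 6 = 408
Subtract: 408 - 44 = 364
364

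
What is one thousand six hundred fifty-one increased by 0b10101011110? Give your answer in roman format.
Convert one thousand six hundred fifty-one (English words) → 1×1000 + 6×100 + 51 = 1651 (decimal)
Convert 0b10101011110 (binary) → 1024 + 256 + 64 + 16 + 8 + 4 + 2 = 1374 (decimal)
Compute 1651 + 1374 = 3025
Convert 3025 (decimal) → 3025 = 1000 + 1000 + 1000 + 10 + 10 + 5 → MMMXXV (Roman numeral)
MMMXXV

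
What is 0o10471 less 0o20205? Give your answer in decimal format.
Convert 0o10471 (octal) → 1×4096 + 4×64 + 7×8 + 1 = 4409 (decimal)
Convert 0o20205 (octal) → 2×4096 + 2×64 + 5 = 8325 (decimal)
Compute 4409 - 8325 = -3916
-3916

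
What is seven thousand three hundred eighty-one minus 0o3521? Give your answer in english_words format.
Convert seven thousand three hundred eighty-one (English words) → 7×1000 + 3×100 + 81 = 7381 (decimal)
Convert 0o3521 (octal) → 3×512 + 5×64 + 2×8 + 1 = 1873 (decimal)
Compute 7381 - 1873 = 5508
Convert 5508 (decimal) → 5508 = 5×1000 + 5×100 + 8 → five thousand five hundred eight (English words)
five thousand five hundred eight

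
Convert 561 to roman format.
Convert 561 (decimal) → 561 = 500 + 50 + 10 + 1 → DLXI (Roman numeral)
DLXI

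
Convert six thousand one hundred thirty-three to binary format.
Convert six thousand one hundred thirty-three (English words) → 6×1000 + 1×100 + 33 = 6133 (decimal)
Convert 6133 (decimal) → 6133 = 4096 + 1024 + 512 + 256 + 128 + 64 + 32 + 16 + 4 + 1 → 0b1011111110101 (binary)
0b1011111110101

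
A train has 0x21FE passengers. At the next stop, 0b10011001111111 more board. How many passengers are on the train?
Convert 0x21FE (hexadecimal) → 2×4096 + 1×256 + 15×16 + 14 = 8702 (decimal)
Convert 0b10011001111111 (binary) → 8192 + 1024 + 512 + 64 + 32 + 16 + 8 + 4 + 2 + 1 = 9855 (decimal)
Compute 8702 + 9855 = 18557
18557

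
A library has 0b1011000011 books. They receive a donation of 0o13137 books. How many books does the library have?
Convert 0b1011000011 (binary) → 512 + 128 + 64 + 2 + 1 = 707 (decimal)
Convert 0o13137 (octal) → 1×4096 + 3×512 + 1×64 + 3×8 + 7 = 5727 (decimal)
Compute 707 + 5727 = 6434
6434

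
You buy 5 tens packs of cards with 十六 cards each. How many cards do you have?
Convert 十六 (Chinese numeral) → 1×10 + 6 = 16 (decimal)
Convert 5 tens (place-value notation) → 5×10 = 50 (decimal)
Compute 16 × 50 = 800
800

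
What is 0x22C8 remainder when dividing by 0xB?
Convert 0x22C8 (hexadecimal) → 2×4096 + 2×256 + 12×16 + 8 = 8904 (decimal)
Convert 0xB (hexadecimal) → 11 (decimal)
Compute 8904 mod 11 = 5
5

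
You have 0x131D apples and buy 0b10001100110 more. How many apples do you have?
Convert 0x131D (hexadecimal) → 1×4096 + 3×256 + 1×16 + 13 = 4893 (decimal)
Convert 0b10001100110 (binary) → 1024 + 64 + 32 + 4 + 2 = 1126 (decimal)
Compute 4893 + 1126 = 6019
6019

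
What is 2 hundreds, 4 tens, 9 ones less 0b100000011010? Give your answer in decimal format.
Convert 2 hundreds, 4 tens, 9 ones (place-value notation) → 2×100 + 4×10 + 9 = 249 (decimal)
Convert 0b100000011010 (binary) → 2048 + 16 + 8 + 2 = 2074 (decimal)
Compute 249 - 2074 = -1825
-1825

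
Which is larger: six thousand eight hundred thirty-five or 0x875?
Convert six thousand eight hundred thirty-five (English words) → 6×1000 + 8×100 + 35 = 6835 (decimal)
Convert 0x875 (hexadecimal) → 8×256 + 7×16 + 5 = 2165 (decimal)
Compare 6835 vs 2165: larger = 6835
6835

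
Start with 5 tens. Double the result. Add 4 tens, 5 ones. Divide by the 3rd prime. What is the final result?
Convert 5 tens (place-value notation) → 5×10 = 50 (decimal)
Start: 50
50 × 2 = 100
Convert 4 tens, 5 ones (place-value notation) → 4×10 + 5 = 45 (decimal)
100 + 45 = 145
Convert the 3rd prime (prime index) → 5 (decimal)
145 ÷ 5 = 29
29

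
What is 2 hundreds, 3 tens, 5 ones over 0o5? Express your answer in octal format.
Convert 2 hundreds, 3 tens, 5 ones (place-value notation) → 2×100 + 3×10 + 5 = 235 (decimal)
Convert 0o5 (octal) → 5 (decimal)
Compute 235 ÷ 5 = 47
Convert 47 (decimal) → 47 = 5×8 + 7 → 0o57 (octal)
0o57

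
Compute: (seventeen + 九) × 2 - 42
Convert seventeen (English words) → 17 (decimal)
Convert 九 (Chinese numeral) → 9 (decimal)
Expression in decimal: (17 + 9) × 2 - 42
Parentheses first: 17 + 9 = 26
Multiply: 26 × 2 = 52
Subtract: 52 - 42 = 10
10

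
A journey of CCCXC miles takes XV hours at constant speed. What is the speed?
Convert CCCXC (Roman numeral) → 100 + 100 + 100 + 90 = 390 (decimal)
Convert XV (Roman numeral) → 10 + 5 = 15 (decimal)
Compute 390 ÷ 15 = 26
26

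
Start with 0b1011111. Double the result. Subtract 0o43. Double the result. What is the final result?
Convert 0b1011111 (binary) → 64 + 16 + 8 + 4 + 2 + 1 = 95 (decimal)
Start: 95
95 × 2 = 190
Convert 0o43 (octal) → 4×8 + 3 = 35 (decimal)
190 - 35 = 155
155 × 2 = 310
310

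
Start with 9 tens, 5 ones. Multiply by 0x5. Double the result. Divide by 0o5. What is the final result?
Convert 9 tens, 5 ones (place-value notation) → 9×10 + 5 = 95 (decimal)
Start: 95
Convert 0x5 (hexadecimal) → 5 (decimal)
95 × 5 = 475
475 × 2 = 950
Convert 0o5 (octal) → 5 (decimal)
950 ÷ 5 = 190
190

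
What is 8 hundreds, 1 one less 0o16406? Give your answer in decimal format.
Convert 8 hundreds, 1 one (place-value notation) → 8×100 + 1 = 801 (decimal)
Convert 0o16406 (octal) → 1×4096 + 6×512 + 4×64 + 6 = 7430 (decimal)
Compute 801 - 7430 = -6629
-6629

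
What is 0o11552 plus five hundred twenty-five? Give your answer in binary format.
Convert 0o11552 (octal) → 1×4096 + 1×512 + 5×64 + 5×8 + 2 = 4970 (decimal)
Convert five hundred twenty-five (English words) → 5×100 + 25 = 525 (decimal)
Compute 4970 + 525 = 5495
Convert 5495 (decimal) → 5495 = 4096 + 1024 + 256 + 64 + 32 + 16 + 4 + 2 + 1 → 0b1010101110111 (binary)
0b1010101110111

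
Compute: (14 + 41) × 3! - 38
Convert 3! (factorial) → 6 (decimal)
Expression in decimal: (14 + 41) × 6 - 38
Parentheses first: 14 + 41 = 55
Multiply: 55 × 6 = 330
Subtract: 330 - 38 = 292
292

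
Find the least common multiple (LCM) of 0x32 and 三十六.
Convert 0x32 (hexadecimal) → 3×16 + 2 = 50 (decimal)
Convert 三十六 (Chinese numeral) → 3×10 + 6 = 36 (decimal)
Compute lcm(50, 36) = 900
900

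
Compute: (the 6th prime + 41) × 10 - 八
Convert the 6th prime (prime index) → 13 (decimal)
Convert 八 (Chinese numeral) → 8 (decimal)
Expression in decimal: (13 + 41) × 10 - 8
Parentheses first: 13 + 41 = 54
Multiply: 54 × 10 = 540
Subtract: 540 - 8 = 532
532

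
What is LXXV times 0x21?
Convert LXXV (Roman numeral) → 50 + 10 + 10 + 5 = 75 (decimal)
Convert 0x21 (hexadecimal) → 2×16 + 1 = 33 (decimal)
Compute 75 × 33 = 2475
2475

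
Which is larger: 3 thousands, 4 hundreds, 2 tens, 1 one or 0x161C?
Convert 3 thousands, 4 hundreds, 2 tens, 1 one (place-value notation) → 3×1000 + 4×100 + 2×10 + 1 = 3421 (decimal)
Convert 0x161C (hexadecimal) → 1×4096 + 6×256 + 1×16 + 12 = 5660 (decimal)
Compare 3421 vs 5660: larger = 5660
5660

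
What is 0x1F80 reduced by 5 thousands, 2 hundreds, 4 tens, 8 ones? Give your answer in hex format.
Convert 0x1F80 (hexadecimal) → 1×4096 + 15×256 + 8×16 = 8064 (decimal)
Convert 5 thousands, 2 hundreds, 4 tens, 8 ones (place-value notation) → 5×1000 + 2×100 + 4×10 + 8 = 5248 (decimal)
Compute 8064 - 5248 = 2816
Convert 2816 (decimal) → 2816 = 11×256 → 0xB00 (hexadecimal)
0xB00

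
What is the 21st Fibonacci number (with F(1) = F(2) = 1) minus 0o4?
The 21st Fibonacci number (with F(1) = F(2) = 1) = 10946
Convert 0o4 (octal) → 4 (decimal)
Compute 10946 - 4 = 10942
10942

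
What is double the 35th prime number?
The 35th prime number = 149
Compute 149 × 2 = 298
298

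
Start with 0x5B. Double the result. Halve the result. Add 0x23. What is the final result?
Convert 0x5B (hexadecimal) → 5×16 + 11 = 91 (decimal)
Start: 91
91 × 2 = 182
182 ÷ 2 = 91
Convert 0x23 (hexadecimal) → 2×16 + 3 = 35 (decimal)
91 + 35 = 126
126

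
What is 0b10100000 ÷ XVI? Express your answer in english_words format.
Convert 0b10100000 (binary) → 128 + 32 = 160 (decimal)
Convert XVI (Roman numeral) → 10 + 5 + 1 = 16 (decimal)
Compute 160 ÷ 16 = 10
Convert 10 (decimal) → ten (English words)
ten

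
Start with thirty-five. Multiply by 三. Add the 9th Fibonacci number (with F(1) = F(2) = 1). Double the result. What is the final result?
Convert thirty-five (English words) → 35 (decimal)
Start: 35
Convert 三 (Chinese numeral) → 3 (decimal)
35 × 3 = 105
Convert the 9th Fibonacci number (with F(1) = F(2) = 1) (Fibonacci index) → 1, 1, 2, 3, 5, 8, 13, 21, 34 → 34 (decimal)
105 + 34 = 139
139 × 2 = 278
278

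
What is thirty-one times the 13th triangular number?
Convert thirty-one (English words) → 31 (decimal)
Convert the 13th triangular number (triangular index) → 13×14/2 = 91 (decimal)
Compute 31 × 91 = 2821
2821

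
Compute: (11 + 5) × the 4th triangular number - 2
Convert the 4th triangular number (triangular index) → 4×5/2 = 10 (decimal)
Expression in decimal: (11 + 5) × 10 - 2
Parentheses first: 11 + 5 = 16
Multiply: 16 × 10 = 160
Subtract: 160 - 2 = 158
158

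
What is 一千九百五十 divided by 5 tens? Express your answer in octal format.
Convert 一千九百五十 (Chinese numeral) → 1×1000 + 9×100 + 5×10 = 1950 (decimal)
Convert 5 tens (place-value notation) → 5×10 = 50 (decimal)
Compute 1950 ÷ 50 = 39
Convert 39 (decimal) → 39 = 4×8 + 7 → 0o47 (octal)
0o47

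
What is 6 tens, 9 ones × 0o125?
Convert 6 tens, 9 ones (place-value notation) → 6×10 + 9 = 69 (decimal)
Convert 0o125 (octal) → 1×64 + 2×8 + 5 = 85 (decimal)
Compute 69 × 85 = 5865
5865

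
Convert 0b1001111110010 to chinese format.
Convert 0b1001111110010 (binary) → 4096 + 512 + 256 + 128 + 64 + 32 + 16 + 2 = 5106 (decimal)
Convert 5106 (decimal) → 5106 = 5×1000 + 1×100 + 6 → 五千一百零六 (Chinese numeral)
五千一百零六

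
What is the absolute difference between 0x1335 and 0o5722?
Convert 0x1335 (hexadecimal) → 1×4096 + 3×256 + 3×16 + 5 = 4917 (decimal)
Convert 0o5722 (octal) → 5×512 + 7×64 + 2×8 + 2 = 3026 (decimal)
Compute |4917 - 3026| = 1891
1891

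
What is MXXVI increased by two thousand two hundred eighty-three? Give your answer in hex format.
Convert MXXVI (Roman numeral) → 1000 + 10 + 10 + 5 + 1 = 1026 (decimal)
Convert two thousand two hundred eighty-three (English words) → 2×1000 + 2×100 + 83 = 2283 (decimal)
Compute 1026 + 2283 = 3309
Convert 3309 (decimal) → 3309 = 12×256 + 14×16 + 13 → 0xCED (hexadecimal)
0xCED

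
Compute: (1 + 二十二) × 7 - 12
Convert 二十二 (Chinese numeral) → 2×10 + 2 = 22 (decimal)
Expression in decimal: (1 + 22) × 7 - 12
Parentheses first: 1 + 22 = 23
Multiply: 23 × 7 = 161
Subtract: 161 - 12 = 149
149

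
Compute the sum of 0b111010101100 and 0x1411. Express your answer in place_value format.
Convert 0b111010101100 (binary) → 2048 + 1024 + 512 + 128 + 32 + 8 + 4 = 3756 (decimal)
Convert 0x1411 (hexadecimal) → 1×4096 + 4×256 + 1×16 + 1 = 5137 (decimal)
Compute 3756 + 5137 = 8893
Convert 8893 (decimal) → 8893 = 8×1000 + 8×100 + 9×10 + 3 → 8 thousands, 8 hundreds, 9 tens, 3 ones (place-value notation)
8 thousands, 8 hundreds, 9 tens, 3 ones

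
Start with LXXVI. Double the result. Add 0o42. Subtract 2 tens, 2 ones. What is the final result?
Convert LXXVI (Roman numeral) → 50 + 10 + 10 + 5 + 1 = 76 (decimal)
Start: 76
76 × 2 = 152
Convert 0o42 (octal) → 4×8 + 2 = 34 (decimal)
152 + 34 = 186
Convert 2 tens, 2 ones (place-value notation) → 2×10 + 2 = 22 (decimal)
186 - 22 = 164
164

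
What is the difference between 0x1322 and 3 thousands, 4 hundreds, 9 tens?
Convert 0x1322 (hexadecimal) → 1×4096 + 3×256 + 2×16 + 2 = 4898 (decimal)
Convert 3 thousands, 4 hundreds, 9 tens (place-value notation) → 3×1000 + 4×100 + 9×10 = 3490 (decimal)
Difference: |4898 - 3490| = 1408
1408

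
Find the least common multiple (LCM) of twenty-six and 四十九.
Convert twenty-six (English words) → 26 (decimal)
Convert 四十九 (Chinese numeral) → 4×10 + 9 = 49 (decimal)
Compute lcm(26, 49) = 1274
1274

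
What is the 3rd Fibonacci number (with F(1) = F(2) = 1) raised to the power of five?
Convert the 3rd Fibonacci number (with F(1) = F(2) = 1) (Fibonacci index) → 1, 1, 2 → 2 (decimal)
Convert five (English words) → 5 (decimal)
Compute 2 ^ 5 = 32
32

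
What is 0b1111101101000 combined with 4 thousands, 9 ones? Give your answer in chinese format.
Convert 0b1111101101000 (binary) → 4096 + 2048 + 1024 + 512 + 256 + 64 + 32 + 8 = 8040 (decimal)
Convert 4 thousands, 9 ones (place-value notation) → 4×1000 + 9 = 4009 (decimal)
Compute 8040 + 4009 = 12049
Convert 12049 (decimal) → 12049 = 1×10000 + 2×1000 + 4×10 + 9 → 一万二千零四十九 (Chinese numeral)
一万二千零四十九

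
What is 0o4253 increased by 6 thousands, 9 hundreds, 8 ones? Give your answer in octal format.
Convert 0o4253 (octal) → 4×512 + 2×64 + 5×8 + 3 = 2219 (decimal)
Convert 6 thousands, 9 hundreds, 8 ones (place-value notation) → 6×1000 + 9×100 + 8 = 6908 (decimal)
Compute 2219 + 6908 = 9127
Convert 9127 (decimal) → 9127 = 2×4096 + 1×512 + 6×64 + 4×8 + 7 → 0o21647 (octal)
0o21647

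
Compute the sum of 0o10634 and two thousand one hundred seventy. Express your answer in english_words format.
Convert 0o10634 (octal) → 1×4096 + 6×64 + 3×8 + 4 = 4508 (decimal)
Convert two thousand one hundred seventy (English words) → 2×1000 + 1×100 + 70 = 2170 (decimal)
Compute 4508 + 2170 = 6678
Convert 6678 (decimal) → 6678 = 6×1000 + 6×100 + 78 → six thousand six hundred seventy-eight (English words)
six thousand six hundred seventy-eight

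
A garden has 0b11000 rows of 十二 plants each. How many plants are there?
Convert 十二 (Chinese numeral) → 1×10 + 2 = 12 (decimal)
Convert 0b11000 (binary) → 16 + 8 = 24 (decimal)
Compute 12 × 24 = 288
288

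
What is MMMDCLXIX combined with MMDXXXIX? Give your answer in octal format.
Convert MMMDCLXIX (Roman numeral) → 1000 + 1000 + 1000 + 500 + 100 + 50 + 10 + 9 = 3669 (decimal)
Convert MMDXXXIX (Roman numeral) → 1000 + 1000 + 500 + 10 + 10 + 10 + 9 = 2539 (decimal)
Compute 3669 + 2539 = 6208
Convert 6208 (decimal) → 6208 = 1×4096 + 4×512 + 1×64 → 0o14100 (octal)
0o14100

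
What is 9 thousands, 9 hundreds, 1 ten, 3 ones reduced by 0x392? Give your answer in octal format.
Convert 9 thousands, 9 hundreds, 1 ten, 3 ones (place-value notation) → 9×1000 + 9×100 + 1×10 + 3 = 9913 (decimal)
Convert 0x392 (hexadecimal) → 3×256 + 9×16 + 2 = 914 (decimal)
Compute 9913 - 914 = 8999
Convert 8999 (decimal) → 8999 = 2×4096 + 1×512 + 4×64 + 4×8 + 7 → 0o21447 (octal)
0o21447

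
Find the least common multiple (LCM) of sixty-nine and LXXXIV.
Convert sixty-nine (English words) → 69 (decimal)
Convert LXXXIV (Roman numeral) → 50 + 10 + 10 + 10 + 4 = 84 (decimal)
Compute lcm(69, 84) = 1932
1932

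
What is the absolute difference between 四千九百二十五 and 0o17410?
Convert 四千九百二十五 (Chinese numeral) → 4×1000 + 9×100 + 2×10 + 5 = 4925 (decimal)
Convert 0o17410 (octal) → 1×4096 + 7×512 + 4×64 + 1×8 = 7944 (decimal)
Compute |4925 - 7944| = 3019
3019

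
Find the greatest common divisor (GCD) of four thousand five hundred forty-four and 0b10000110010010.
Convert four thousand five hundred forty-four (English words) → 4×1000 + 5×100 + 44 = 4544 (decimal)
Convert 0b10000110010010 (binary) → 8192 + 256 + 128 + 16 + 2 = 8594 (decimal)
Compute gcd(4544, 8594) = 2
2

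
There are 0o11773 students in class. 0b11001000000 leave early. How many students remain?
Convert 0o11773 (octal) → 1×4096 + 1×512 + 7×64 + 7×8 + 3 = 5115 (decimal)
Convert 0b11001000000 (binary) → 1024 + 512 + 64 = 1600 (decimal)
Compute 5115 - 1600 = 3515
3515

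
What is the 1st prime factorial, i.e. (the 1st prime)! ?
Convert the 1st prime (prime index) → 2 (decimal)
Compute 2! = 2
2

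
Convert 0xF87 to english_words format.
Convert 0xF87 (hexadecimal) → 15×256 + 8×16 + 7 = 3975 (decimal)
Convert 3975 (decimal) → 3975 = 3×1000 + 9×100 + 75 → three thousand nine hundred seventy-five (English words)
three thousand nine hundred seventy-five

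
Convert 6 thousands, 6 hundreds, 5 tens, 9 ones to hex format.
Convert 6 thousands, 6 hundreds, 5 tens, 9 ones (place-value notation) → 6×1000 + 6×100 + 5×10 + 9 = 6659 (decimal)
Convert 6659 (decimal) → 6659 = 1×4096 + 10×256 + 3 → 0x1A03 (hexadecimal)
0x1A03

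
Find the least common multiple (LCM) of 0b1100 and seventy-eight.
Convert 0b1100 (binary) → 8 + 4 = 12 (decimal)
Convert seventy-eight (English words) → 78 (decimal)
Compute lcm(12, 78) = 156
156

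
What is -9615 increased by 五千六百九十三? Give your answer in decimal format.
Convert 五千六百九十三 (Chinese numeral) → 5×1000 + 6×100 + 9×10 + 3 = 5693 (decimal)
Compute -9615 + 5693 = -3922
-3922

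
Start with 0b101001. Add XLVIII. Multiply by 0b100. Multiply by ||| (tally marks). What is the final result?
Convert 0b101001 (binary) → 32 + 8 + 1 = 41 (decimal)
Start: 41
Convert XLVIII (Roman numeral) → 40 + 5 + 1 + 1 + 1 = 48 (decimal)
41 + 48 = 89
Convert 0b100 (binary) → 4 (decimal)
89 × 4 = 356
Convert ||| (tally marks) → 3 (decimal)
356 × 3 = 1068
1068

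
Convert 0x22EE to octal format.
Convert 0x22EE (hexadecimal) → 2×4096 + 2×256 + 14×16 + 14 = 8942 (decimal)
Convert 8942 (decimal) → 8942 = 2×4096 + 1×512 + 3×64 + 5×8 + 6 → 0o21356 (octal)
0o21356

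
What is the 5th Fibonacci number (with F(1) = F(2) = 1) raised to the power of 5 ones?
Convert the 5th Fibonacci number (with F(1) = F(2) = 1) (Fibonacci index) → 1, 1, 2, 3, 5 → 5 (decimal)
Convert 5 ones (place-value notation) → 5 (decimal)
Compute 5 ^ 5 = 3125
3125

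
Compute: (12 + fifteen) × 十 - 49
Convert fifteen (English words) → 15 (decimal)
Convert 十 (Chinese numeral) → 1×10 = 10 (decimal)
Expression in decimal: (12 + 15) × 10 - 49
Parentheses first: 12 + 15 = 27
Multiply: 27 × 10 = 270
Subtract: 270 - 49 = 221
221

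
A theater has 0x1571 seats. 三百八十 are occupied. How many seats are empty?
Convert 0x1571 (hexadecimal) → 1×4096 + 5×256 + 7×16 + 1 = 5489 (decimal)
Convert 三百八十 (Chinese numeral) → 3×100 + 8×10 = 380 (decimal)
Compute 5489 - 380 = 5109
5109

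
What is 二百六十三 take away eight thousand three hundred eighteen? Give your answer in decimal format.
Convert 二百六十三 (Chinese numeral) → 2×100 + 6×10 + 3 = 263 (decimal)
Convert eight thousand three hundred eighteen (English words) → 8×1000 + 3×100 + 18 = 8318 (decimal)
Compute 263 - 8318 = -8055
-8055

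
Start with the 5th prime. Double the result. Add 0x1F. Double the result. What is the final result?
Convert the 5th prime (prime index) → 11 (decimal)
Start: 11
11 × 2 = 22
Convert 0x1F (hexadecimal) → 1×16 + 15 = 31 (decimal)
22 + 31 = 53
53 × 2 = 106
106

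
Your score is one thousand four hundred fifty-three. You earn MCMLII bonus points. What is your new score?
Convert one thousand four hundred fifty-three (English words) → 1×1000 + 4×100 + 53 = 1453 (decimal)
Convert MCMLII (Roman numeral) → 1000 + 900 + 50 + 1 + 1 = 1952 (decimal)
Compute 1453 + 1952 = 3405
3405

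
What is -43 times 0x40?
Convert 0x40 (hexadecimal) → 4×16 = 64 (decimal)
Compute -43 × 64 = -2752
-2752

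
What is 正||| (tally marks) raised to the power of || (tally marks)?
Convert 正||| (tally marks) → 5 + 3 = 8 (decimal)
Convert || (tally marks) → 2 (decimal)
Compute 8 ^ 2 = 64
64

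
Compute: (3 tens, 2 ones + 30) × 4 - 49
Convert 3 tens, 2 ones (place-value notation) → 3×10 + 2 = 32 (decimal)
Expression in decimal: (32 + 30) × 4 - 49
Parentheses first: 32 + 30 = 62
Multiply: 62 × 4 = 248
Subtract: 248 - 49 = 199
199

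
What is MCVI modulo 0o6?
Convert MCVI (Roman numeral) → 1000 + 100 + 5 + 1 = 1106 (decimal)
Convert 0o6 (octal) → 6 (decimal)
Compute 1106 mod 6 = 2
2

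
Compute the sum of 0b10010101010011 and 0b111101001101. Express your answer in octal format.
Convert 0b10010101010011 (binary) → 8192 + 1024 + 256 + 64 + 16 + 2 + 1 = 9555 (decimal)
Convert 0b111101001101 (binary) → 2048 + 1024 + 512 + 256 + 64 + 8 + 4 + 1 = 3917 (decimal)
Compute 9555 + 3917 = 13472
Convert 13472 (decimal) → 13472 = 3×4096 + 2×512 + 2×64 + 4×8 → 0o32240 (octal)
0o32240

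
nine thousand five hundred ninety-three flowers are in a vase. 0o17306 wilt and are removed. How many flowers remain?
Convert nine thousand five hundred ninety-three (English words) → 9×1000 + 5×100 + 93 = 9593 (decimal)
Convert 0o17306 (octal) → 1×4096 + 7×512 + 3×64 + 6 = 7878 (decimal)
Compute 9593 - 7878 = 1715
1715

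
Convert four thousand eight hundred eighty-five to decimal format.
Convert four thousand eight hundred eighty-five (English words) → 4×1000 + 8×100 + 85 = 4885 (decimal)
4885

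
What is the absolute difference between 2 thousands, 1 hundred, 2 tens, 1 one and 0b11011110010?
Convert 2 thousands, 1 hundred, 2 tens, 1 one (place-value notation) → 2×1000 + 1×100 + 2×10 + 1 = 2121 (decimal)
Convert 0b11011110010 (binary) → 1024 + 512 + 128 + 64 + 32 + 16 + 2 = 1778 (decimal)
Compute |2121 - 1778| = 343
343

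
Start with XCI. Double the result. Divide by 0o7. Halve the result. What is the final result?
Convert XCI (Roman numeral) → 90 + 1 = 91 (decimal)
Start: 91
91 × 2 = 182
Convert 0o7 (octal) → 7 (decimal)
182 ÷ 7 = 26
26 ÷ 2 = 13
13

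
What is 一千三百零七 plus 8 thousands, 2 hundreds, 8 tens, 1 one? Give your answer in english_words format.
Convert 一千三百零七 (Chinese numeral) → 1×1000 + 3×100 + 7 = 1307 (decimal)
Convert 8 thousands, 2 hundreds, 8 tens, 1 one (place-value notation) → 8×1000 + 2×100 + 8×10 + 1 = 8281 (decimal)
Compute 1307 + 8281 = 9588
Convert 9588 (decimal) → 9588 = 9×1000 + 5×100 + 88 → nine thousand five hundred eighty-eight (English words)
nine thousand five hundred eighty-eight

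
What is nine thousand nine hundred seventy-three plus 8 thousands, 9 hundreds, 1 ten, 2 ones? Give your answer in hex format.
Convert nine thousand nine hundred seventy-three (English words) → 9×1000 + 9×100 + 73 = 9973 (decimal)
Convert 8 thousands, 9 hundreds, 1 ten, 2 ones (place-value notation) → 8×1000 + 9×100 + 1×10 + 2 = 8912 (decimal)
Compute 9973 + 8912 = 18885
Convert 18885 (decimal) → 18885 = 4×4096 + 9×256 + 12×16 + 5 → 0x49C5 (hexadecimal)
0x49C5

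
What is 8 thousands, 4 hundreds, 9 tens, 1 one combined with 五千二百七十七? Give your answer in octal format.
Convert 8 thousands, 4 hundreds, 9 tens, 1 one (place-value notation) → 8×1000 + 4×100 + 9×10 + 1 = 8491 (decimal)
Convert 五千二百七十七 (Chinese numeral) → 5×1000 + 2×100 + 7×10 + 7 = 5277 (decimal)
Compute 8491 + 5277 = 13768
Convert 13768 (decimal) → 13768 = 3×4096 + 2×512 + 7×64 + 1×8 → 0o32710 (octal)
0o32710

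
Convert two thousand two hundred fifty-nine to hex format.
Convert two thousand two hundred fifty-nine (English words) → 2×1000 + 2×100 + 59 = 2259 (decimal)
Convert 2259 (decimal) → 2259 = 8×256 + 13×16 + 3 → 0x8D3 (hexadecimal)
0x8D3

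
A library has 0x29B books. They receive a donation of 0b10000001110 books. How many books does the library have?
Convert 0x29B (hexadecimal) → 2×256 + 9×16 + 11 = 667 (decimal)
Convert 0b10000001110 (binary) → 1024 + 8 + 4 + 2 = 1038 (decimal)
Compute 667 + 1038 = 1705
1705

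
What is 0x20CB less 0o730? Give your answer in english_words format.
Convert 0x20CB (hexadecimal) → 2×4096 + 12×16 + 11 = 8395 (decimal)
Convert 0o730 (octal) → 7×64 + 3×8 = 472 (decimal)
Compute 8395 - 472 = 7923
Convert 7923 (decimal) → 7923 = 7×1000 + 9×100 + 23 → seven thousand nine hundred twenty-three (English words)
seven thousand nine hundred twenty-three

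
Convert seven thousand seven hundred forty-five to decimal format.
Convert seven thousand seven hundred forty-five (English words) → 7×1000 + 7×100 + 45 = 7745 (decimal)
7745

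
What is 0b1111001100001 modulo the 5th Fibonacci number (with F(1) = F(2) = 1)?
Convert 0b1111001100001 (binary) → 4096 + 2048 + 1024 + 512 + 64 + 32 + 1 = 7777 (decimal)
Convert the 5th Fibonacci number (with F(1) = F(2) = 1) (Fibonacci index) → 1, 1, 2, 3, 5 → 5 (decimal)
Compute 7777 mod 5 = 2
2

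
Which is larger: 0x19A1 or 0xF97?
Convert 0x19A1 (hexadecimal) → 1×4096 + 9×256 + 10×16 + 1 = 6561 (decimal)
Convert 0xF97 (hexadecimal) → 15×256 + 9×16 + 7 = 3991 (decimal)
Compare 6561 vs 3991: larger = 6561
6561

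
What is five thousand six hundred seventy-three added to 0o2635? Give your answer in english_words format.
Convert five thousand six hundred seventy-three (English words) → 5×1000 + 6×100 + 73 = 5673 (decimal)
Convert 0o2635 (octal) → 2×512 + 6×64 + 3×8 + 5 = 1437 (decimal)
Compute 5673 + 1437 = 7110
Convert 7110 (decimal) → 7110 = 7×1000 + 1×100 + 10 → seven thousand one hundred ten (English words)
seven thousand one hundred ten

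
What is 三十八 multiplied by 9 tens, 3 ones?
Convert 三十八 (Chinese numeral) → 3×10 + 8 = 38 (decimal)
Convert 9 tens, 3 ones (place-value notation) → 9×10 + 3 = 93 (decimal)
Compute 38 × 93 = 3534
3534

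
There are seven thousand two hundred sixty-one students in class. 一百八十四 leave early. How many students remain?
Convert seven thousand two hundred sixty-one (English words) → 7×1000 + 2×100 + 61 = 7261 (decimal)
Convert 一百八十四 (Chinese numeral) → 1×100 + 8×10 + 4 = 184 (decimal)
Compute 7261 - 184 = 7077
7077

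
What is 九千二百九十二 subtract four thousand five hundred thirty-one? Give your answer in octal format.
Convert 九千二百九十二 (Chinese numeral) → 9×1000 + 2×100 + 9×10 + 2 = 9292 (decimal)
Convert four thousand five hundred thirty-one (English words) → 4×1000 + 5×100 + 31 = 4531 (decimal)
Compute 9292 - 4531 = 4761
Convert 4761 (decimal) → 4761 = 1×4096 + 1×512 + 2×64 + 3×8 + 1 → 0o11231 (octal)
0o11231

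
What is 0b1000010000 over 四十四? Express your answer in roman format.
Convert 0b1000010000 (binary) → 512 + 16 = 528 (decimal)
Convert 四十四 (Chinese numeral) → 4×10 + 4 = 44 (decimal)
Compute 528 ÷ 44 = 12
Convert 12 (decimal) → 12 = 10 + 1 + 1 → XII (Roman numeral)
XII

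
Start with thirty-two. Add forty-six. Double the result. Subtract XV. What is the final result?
Convert thirty-two (English words) → 32 (decimal)
Start: 32
Convert forty-six (English words) → 46 (decimal)
32 + 46 = 78
78 × 2 = 156
Convert XV (Roman numeral) → 10 + 5 = 15 (decimal)
156 - 15 = 141
141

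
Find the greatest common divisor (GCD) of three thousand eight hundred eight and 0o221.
Convert three thousand eight hundred eight (English words) → 3×1000 + 8×100 + 8 = 3808 (decimal)
Convert 0o221 (octal) → 2×64 + 2×8 + 1 = 145 (decimal)
Compute gcd(3808, 145) = 1
1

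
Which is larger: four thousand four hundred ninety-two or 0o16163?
Convert four thousand four hundred ninety-two (English words) → 4×1000 + 4×100 + 92 = 4492 (decimal)
Convert 0o16163 (octal) → 1×4096 + 6×512 + 1×64 + 6×8 + 3 = 7283 (decimal)
Compare 4492 vs 7283: larger = 7283
7283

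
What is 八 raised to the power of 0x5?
Convert 八 (Chinese numeral) → 8 (decimal)
Convert 0x5 (hexadecimal) → 5 (decimal)
Compute 8 ^ 5 = 32768
32768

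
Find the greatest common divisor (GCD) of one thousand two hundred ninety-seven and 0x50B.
Convert one thousand two hundred ninety-seven (English words) → 1×1000 + 2×100 + 97 = 1297 (decimal)
Convert 0x50B (hexadecimal) → 5×256 + 11 = 1291 (decimal)
Compute gcd(1297, 1291) = 1
1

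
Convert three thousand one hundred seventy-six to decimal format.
Convert three thousand one hundred seventy-six (English words) → 3×1000 + 1×100 + 76 = 3176 (decimal)
3176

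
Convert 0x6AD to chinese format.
Convert 0x6AD (hexadecimal) → 6×256 + 10×16 + 13 = 1709 (decimal)
Convert 1709 (decimal) → 1709 = 1×1000 + 7×100 + 9 → 一千七百零九 (Chinese numeral)
一千七百零九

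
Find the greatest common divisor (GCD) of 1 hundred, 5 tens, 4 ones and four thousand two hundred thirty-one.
Convert 1 hundred, 5 tens, 4 ones (place-value notation) → 1×100 + 5×10 + 4 = 154 (decimal)
Convert four thousand two hundred thirty-one (English words) → 4×1000 + 2×100 + 31 = 4231 (decimal)
Compute gcd(154, 4231) = 1
1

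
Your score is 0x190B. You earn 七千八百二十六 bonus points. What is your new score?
Convert 0x190B (hexadecimal) → 1×4096 + 9×256 + 11 = 6411 (decimal)
Convert 七千八百二十六 (Chinese numeral) → 7×1000 + 8×100 + 2×10 + 6 = 7826 (decimal)
Compute 6411 + 7826 = 14237
14237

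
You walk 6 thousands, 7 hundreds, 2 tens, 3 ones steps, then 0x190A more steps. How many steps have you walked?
Convert 6 thousands, 7 hundreds, 2 tens, 3 ones (place-value notation) → 6×1000 + 7×100 + 2×10 + 3 = 6723 (decimal)
Convert 0x190A (hexadecimal) → 1×4096 + 9×256 + 10 = 6410 (decimal)
Compute 6723 + 6410 = 13133
13133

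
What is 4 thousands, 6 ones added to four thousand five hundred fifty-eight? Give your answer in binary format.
Convert 4 thousands, 6 ones (place-value notation) → 4×1000 + 6 = 4006 (decimal)
Convert four thousand five hundred fifty-eight (English words) → 4×1000 + 5×100 + 58 = 4558 (decimal)
Compute 4006 + 4558 = 8564
Convert 8564 (decimal) → 8564 = 8192 + 256 + 64 + 32 + 16 + 4 → 0b10000101110100 (binary)
0b10000101110100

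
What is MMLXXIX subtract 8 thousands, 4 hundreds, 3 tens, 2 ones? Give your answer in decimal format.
Convert MMLXXIX (Roman numeral) → 1000 + 1000 + 50 + 10 + 10 + 9 = 2079 (decimal)
Convert 8 thousands, 4 hundreds, 3 tens, 2 ones (place-value notation) → 8×1000 + 4×100 + 3×10 + 2 = 8432 (decimal)
Compute 2079 - 8432 = -6353
-6353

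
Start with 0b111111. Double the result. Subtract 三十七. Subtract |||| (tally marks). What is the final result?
Convert 0b111111 (binary) → 32 + 16 + 8 + 4 + 2 + 1 = 63 (decimal)
Start: 63
63 × 2 = 126
Convert 三十七 (Chinese numeral) → 3×10 + 7 = 37 (decimal)
126 - 37 = 89
Convert |||| (tally marks) → 4 (decimal)
89 - 4 = 85
85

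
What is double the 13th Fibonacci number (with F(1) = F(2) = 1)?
The 13th Fibonacci number (with F(1) = F(2) = 1): 1, 1, 2, 3, 5, 8, 13, 21, 34, 55, 89, 144, 233 → 233
Compute 233 × 2 = 466
466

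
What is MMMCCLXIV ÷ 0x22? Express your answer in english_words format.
Convert MMMCCLXIV (Roman numeral) → 1000 + 1000 + 1000 + 100 + 100 + 50 + 10 + 4 = 3264 (decimal)
Convert 0x22 (hexadecimal) → 2×16 + 2 = 34 (decimal)
Compute 3264 ÷ 34 = 96
Convert 96 (decimal) → ninety-six (English words)
ninety-six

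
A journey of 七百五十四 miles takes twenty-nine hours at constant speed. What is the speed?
Convert 七百五十四 (Chinese numeral) → 7×100 + 5×10 + 4 = 754 (decimal)
Convert twenty-nine (English words) → 29 (decimal)
Compute 754 ÷ 29 = 26
26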